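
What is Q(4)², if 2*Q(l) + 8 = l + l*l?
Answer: 36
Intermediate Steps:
Q(l) = -4 + l/2 + l²/2 (Q(l) = -4 + (l + l*l)/2 = -4 + (l + l²)/2 = -4 + (l/2 + l²/2) = -4 + l/2 + l²/2)
Q(4)² = (-4 + (½)*4 + (½)*4²)² = (-4 + 2 + (½)*16)² = (-4 + 2 + 8)² = 6² = 36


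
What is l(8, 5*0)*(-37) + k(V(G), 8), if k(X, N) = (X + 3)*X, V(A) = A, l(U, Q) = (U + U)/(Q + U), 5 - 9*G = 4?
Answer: -5966/81 ≈ -73.654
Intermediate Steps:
G = ⅑ (G = 5/9 - ⅑*4 = 5/9 - 4/9 = ⅑ ≈ 0.11111)
l(U, Q) = 2*U/(Q + U) (l(U, Q) = (2*U)/(Q + U) = 2*U/(Q + U))
k(X, N) = X*(3 + X) (k(X, N) = (3 + X)*X = X*(3 + X))
l(8, 5*0)*(-37) + k(V(G), 8) = (2*8/(5*0 + 8))*(-37) + (3 + ⅑)/9 = (2*8/(0 + 8))*(-37) + (⅑)*(28/9) = (2*8/8)*(-37) + 28/81 = (2*8*(⅛))*(-37) + 28/81 = 2*(-37) + 28/81 = -74 + 28/81 = -5966/81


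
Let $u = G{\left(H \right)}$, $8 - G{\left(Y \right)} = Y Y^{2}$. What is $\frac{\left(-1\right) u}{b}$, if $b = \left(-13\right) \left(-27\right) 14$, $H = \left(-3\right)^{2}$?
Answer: $\frac{103}{702} \approx 0.14672$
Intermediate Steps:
$H = 9$
$G{\left(Y \right)} = 8 - Y^{3}$ ($G{\left(Y \right)} = 8 - Y Y^{2} = 8 - Y^{3}$)
$u = -721$ ($u = 8 - 9^{3} = 8 - 729 = -721$)
$b = 4914$ ($b = 351 \cdot 14 = 4914$)
$\frac{\left(-1\right) u}{b} = \frac{\left(-1\right) \left(-721\right)}{4914} = 721 \cdot \frac{1}{4914} = \frac{103}{702}$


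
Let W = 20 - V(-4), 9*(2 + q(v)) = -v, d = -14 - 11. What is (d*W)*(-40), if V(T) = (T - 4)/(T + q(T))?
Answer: 18560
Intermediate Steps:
d = -25
q(v) = -2 - v/9 (q(v) = -2 + (-v)/9 = -2 - v/9)
V(T) = (-4 + T)/(-2 + 8*T/9) (V(T) = (T - 4)/(T + (-2 - T/9)) = (-4 + T)/(-2 + 8*T/9))
W = 464/25 (W = 20 - 9*(-4 - 4)/(2*(-9 + 4*(-4))) = 20 - 9*(-8)/(2*(-9 - 16)) = 20 - 9*(-8)/(2*(-25)) = 20 - 9*(-1)*(-8)/(2*25) = 20 - 1*36/25 = 20 - 36/25 = 464/25 ≈ 18.560)
(d*W)*(-40) = -25*464/25*(-40) = -464*(-40) = 18560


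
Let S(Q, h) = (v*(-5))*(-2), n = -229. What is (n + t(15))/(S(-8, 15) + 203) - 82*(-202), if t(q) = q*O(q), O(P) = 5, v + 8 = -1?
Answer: 1871578/113 ≈ 16563.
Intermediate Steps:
v = -9 (v = -8 - 1 = -9)
S(Q, h) = -90 (S(Q, h) = -9*(-5)*(-2) = 45*(-2) = -90)
t(q) = 5*q (t(q) = q*5 = 5*q)
(n + t(15))/(S(-8, 15) + 203) - 82*(-202) = (-229 + 5*15)/(-90 + 203) - 82*(-202) = (-229 + 75)/113 + 16564 = -154*1/113 + 16564 = -154/113 + 16564 = 1871578/113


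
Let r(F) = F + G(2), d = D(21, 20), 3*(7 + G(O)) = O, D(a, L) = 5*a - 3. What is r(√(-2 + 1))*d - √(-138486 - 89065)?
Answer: -646 + 102*I - I*√227551 ≈ -646.0 - 375.02*I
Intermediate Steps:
D(a, L) = -3 + 5*a
G(O) = -7 + O/3
d = 102 (d = -3 + 5*21 = -3 + 105 = 102)
r(F) = -19/3 + F (r(F) = F + (-7 + (⅓)*2) = F + (-7 + ⅔) = F - 19/3 = -19/3 + F)
r(√(-2 + 1))*d - √(-138486 - 89065) = (-19/3 + √(-2 + 1))*102 - √(-138486 - 89065) = (-19/3 + √(-1))*102 - √(-227551) = (-19/3 + I)*102 - I*√227551 = (-646 + 102*I) - I*√227551 = -646 + 102*I - I*√227551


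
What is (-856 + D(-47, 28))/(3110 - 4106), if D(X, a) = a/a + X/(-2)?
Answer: 1663/1992 ≈ 0.83484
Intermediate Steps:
D(X, a) = 1 - X/2 (D(X, a) = 1 + X*(-½) = 1 - X/2)
(-856 + D(-47, 28))/(3110 - 4106) = (-856 + (1 - ½*(-47)))/(3110 - 4106) = (-856 + (1 + 47/2))/(-996) = (-856 + 49/2)*(-1/996) = -1663/2*(-1/996) = 1663/1992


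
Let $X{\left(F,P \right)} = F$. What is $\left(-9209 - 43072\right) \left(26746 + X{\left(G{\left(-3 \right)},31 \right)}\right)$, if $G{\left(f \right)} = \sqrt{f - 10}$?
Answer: $-1398307626 - 52281 i \sqrt{13} \approx -1.3983 \cdot 10^{9} - 1.885 \cdot 10^{5} i$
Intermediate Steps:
$G{\left(f \right)} = \sqrt{-10 + f}$
$\left(-9209 - 43072\right) \left(26746 + X{\left(G{\left(-3 \right)},31 \right)}\right) = \left(-9209 - 43072\right) \left(26746 + \sqrt{-10 - 3}\right) = - 52281 \left(26746 + \sqrt{-13}\right) = - 52281 \left(26746 + i \sqrt{13}\right) = -1398307626 - 52281 i \sqrt{13}$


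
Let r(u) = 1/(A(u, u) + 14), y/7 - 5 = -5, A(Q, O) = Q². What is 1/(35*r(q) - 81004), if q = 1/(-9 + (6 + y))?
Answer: -127/10287193 ≈ -1.2345e-5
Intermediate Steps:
y = 0 (y = 35 + 7*(-5) = 35 - 35 = 0)
q = -⅓ (q = 1/(-9 + (6 + 0)) = 1/(-9 + 6) = 1/(-3) = -⅓ ≈ -0.33333)
r(u) = 1/(14 + u²) (r(u) = 1/(u² + 14) = 1/(14 + u²))
1/(35*r(q) - 81004) = 1/(35/(14 + (-⅓)²) - 81004) = 1/(35/(14 + ⅑) - 81004) = 1/(35/(127/9) - 81004) = 1/(35*(9/127) - 81004) = 1/(315/127 - 81004) = 1/(-10287193/127) = -127/10287193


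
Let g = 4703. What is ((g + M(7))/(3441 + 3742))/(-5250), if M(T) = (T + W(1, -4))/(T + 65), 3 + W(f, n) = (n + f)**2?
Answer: -338629/2715174000 ≈ -0.00012472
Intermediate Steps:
W(f, n) = -3 + (f + n)**2 (W(f, n) = -3 + (n + f)**2 = -3 + (f + n)**2)
M(T) = (6 + T)/(65 + T) (M(T) = (T + (-3 + (1 - 4)**2))/(T + 65) = (T + (-3 + (-3)**2))/(65 + T) = (T + (-3 + 9))/(65 + T) = (T + 6)/(65 + T) = (6 + T)/(65 + T))
((g + M(7))/(3441 + 3742))/(-5250) = ((4703 + (6 + 7)/(65 + 7))/(3441 + 3742))/(-5250) = ((4703 + 13/72)/7183)*(-1/5250) = ((4703 + (1/72)*13)*(1/7183))*(-1/5250) = ((4703 + 13/72)*(1/7183))*(-1/5250) = ((338629/72)*(1/7183))*(-1/5250) = (338629/517176)*(-1/5250) = -338629/2715174000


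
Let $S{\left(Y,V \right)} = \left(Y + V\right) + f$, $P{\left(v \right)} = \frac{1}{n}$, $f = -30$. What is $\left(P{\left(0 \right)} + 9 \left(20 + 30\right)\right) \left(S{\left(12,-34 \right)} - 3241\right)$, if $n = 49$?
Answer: $- \frac{72613943}{49} \approx -1.4819 \cdot 10^{6}$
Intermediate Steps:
$P{\left(v \right)} = \frac{1}{49}$
$S{\left(Y,V \right)} = -30 + V + Y$ ($S{\left(Y,V \right)} = \left(Y + V\right) - 30 = \left(V + Y\right) - 30 = -30 + V + Y$)
$\left(P{\left(0 \right)} + 9 \left(20 + 30\right)\right) \left(S{\left(12,-34 \right)} - 3241\right) = \left(\frac{1}{49} + 9 \left(20 + 30\right)\right) \left(\left(-30 - 34 + 12\right) - 3241\right) = \left(\frac{1}{49} + 9 \cdot 50\right) \left(-52 - 3241\right) = \left(\frac{1}{49} + 450\right) \left(-3293\right) = \frac{22051}{49} \left(-3293\right) = - \frac{72613943}{49}$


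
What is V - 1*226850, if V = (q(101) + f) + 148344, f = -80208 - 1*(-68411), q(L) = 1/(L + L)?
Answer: -18241205/202 ≈ -90303.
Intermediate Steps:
q(L) = 1/(2*L)
f = -11797 (f = -80208 + 68411 = -11797)
V = 27582495/202 (V = ((½)/101 - 11797) + 148344 = ((½)*(1/101) - 11797) + 148344 = (1/202 - 11797) + 148344 = -2382993/202 + 148344 = 27582495/202 ≈ 1.3655e+5)
V - 1*226850 = 27582495/202 - 1*226850 = 27582495/202 - 226850 = -18241205/202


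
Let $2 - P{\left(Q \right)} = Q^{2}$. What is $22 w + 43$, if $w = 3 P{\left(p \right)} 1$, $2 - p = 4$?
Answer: $-89$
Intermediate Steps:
$p = -2$ ($p = 2 - 4 = -2$)
$P{\left(Q \right)} = 2 - Q^{2}$
$w = -6$ ($w = 3 \left(2 - \left(-2\right)^{2}\right) 1 = 3 \left(2 - 4\right) 1 = 3 \left(-2\right) 1 = \left(-6\right) 1 = -6$)
$22 w + 43 = 22 \left(-6\right) + 43 = -132 + 43 = -89$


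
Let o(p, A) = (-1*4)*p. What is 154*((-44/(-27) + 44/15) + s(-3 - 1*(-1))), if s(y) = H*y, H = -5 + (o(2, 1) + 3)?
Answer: 510664/135 ≈ 3782.7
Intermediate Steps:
o(p, A) = -4*p
H = -10 (H = -5 + (-4*2 + 3) = -5 + (-8 + 3) = -5 - 5 = -10)
s(y) = -10*y
154*((-44/(-27) + 44/15) + s(-3 - 1*(-1))) = 154*((-44/(-27) + 44/15) - 10*(-3 - 1*(-1))) = 154*((-44*(-1/27) + 44*(1/15)) - 10*(-3 + 1)) = 154*((44/27 + 44/15) - 10*(-2)) = 154*(616/135 + 20) = 154*(3316/135) = 510664/135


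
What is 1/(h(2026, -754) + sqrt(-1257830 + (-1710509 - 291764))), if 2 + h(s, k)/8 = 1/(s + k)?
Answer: -404337/82425130792 - 278091*I*sqrt(26943)/82425130792 ≈ -4.9055e-6 - 0.0005538*I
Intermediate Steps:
h(s, k) = -16 + 8/(k + s) (h(s, k) = -16 + 8/(s + k) = -16 + 8/(k + s))
1/(h(2026, -754) + sqrt(-1257830 + (-1710509 - 291764))) = 1/(8*(1 - 2*(-754) - 2*2026)/(-754 + 2026) + sqrt(-1257830 + (-1710509 - 291764))) = 1/(8*(1 + 1508 - 4052)/1272 + sqrt(-1257830 - 2002273)) = 1/(8*(1/1272)*(-2543) + sqrt(-3260103)) = 1/(-2543/159 + 11*I*sqrt(26943))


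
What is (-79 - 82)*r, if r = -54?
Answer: 8694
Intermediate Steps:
(-79 - 82)*r = (-79 - 82)*(-54) = -161*(-54) = 8694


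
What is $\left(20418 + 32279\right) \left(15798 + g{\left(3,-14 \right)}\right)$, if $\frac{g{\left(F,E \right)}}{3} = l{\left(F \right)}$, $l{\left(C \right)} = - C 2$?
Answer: $831558660$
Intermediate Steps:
$l{\left(C \right)} = - 2 C$
$g{\left(F,E \right)} = - 6 F$ ($g{\left(F,E \right)} = 3 \left(- 2 F\right) = - 6 F$)
$\left(20418 + 32279\right) \left(15798 + g{\left(3,-14 \right)}\right) = \left(20418 + 32279\right) \left(15798 - 18\right) = 52697 \left(15798 - 18\right) = 52697 \cdot 15780 = 831558660$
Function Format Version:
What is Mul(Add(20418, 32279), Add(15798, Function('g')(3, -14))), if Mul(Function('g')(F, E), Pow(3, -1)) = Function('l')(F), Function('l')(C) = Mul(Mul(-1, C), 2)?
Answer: 831558660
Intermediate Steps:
Function('l')(C) = Mul(-2, C)
Function('g')(F, E) = Mul(-6, F) (Function('g')(F, E) = Mul(3, Mul(-2, F)) = Mul(-6, F))
Mul(Add(20418, 32279), Add(15798, Function('g')(3, -14))) = Mul(Add(20418, 32279), Add(15798, Mul(-6, 3))) = Mul(52697, Add(15798, -18)) = Mul(52697, 15780) = 831558660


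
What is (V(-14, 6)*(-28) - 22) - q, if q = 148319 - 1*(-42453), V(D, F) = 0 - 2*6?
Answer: -190458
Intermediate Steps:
V(D, F) = -12 (V(D, F) = 0 - 12 = -12)
q = 190772 (q = 148319 + 42453 = 190772)
(V(-14, 6)*(-28) - 22) - q = (-12*(-28) - 22) - 1*190772 = (336 - 22) - 190772 = 314 - 190772 = -190458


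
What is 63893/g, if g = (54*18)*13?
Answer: 63893/12636 ≈ 5.0564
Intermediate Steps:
g = 12636 (g = 972*13 = 12636)
63893/g = 63893/12636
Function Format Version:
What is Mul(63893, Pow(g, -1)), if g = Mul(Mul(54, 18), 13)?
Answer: Rational(63893, 12636) ≈ 5.0564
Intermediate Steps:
g = 12636 (g = Mul(972, 13) = 12636)
Mul(63893, Pow(g, -1)) = Mul(63893, Pow(12636, -1)) = Mul(63893, Rational(1, 12636)) = Rational(63893, 12636)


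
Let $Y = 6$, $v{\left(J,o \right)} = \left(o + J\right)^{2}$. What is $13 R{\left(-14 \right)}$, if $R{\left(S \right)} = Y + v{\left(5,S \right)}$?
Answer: $1131$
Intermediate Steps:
$v{\left(J,o \right)} = \left(J + o\right)^{2}$
$R{\left(S \right)} = 6 + \left(5 + S\right)^{2}$
$13 R{\left(-14 \right)} = 13 \left(6 + \left(5 - 14\right)^{2}\right) = 13 \left(6 + \left(-9\right)^{2}\right) = 13 \left(6 + 81\right) = 13 \cdot 87 = 1131$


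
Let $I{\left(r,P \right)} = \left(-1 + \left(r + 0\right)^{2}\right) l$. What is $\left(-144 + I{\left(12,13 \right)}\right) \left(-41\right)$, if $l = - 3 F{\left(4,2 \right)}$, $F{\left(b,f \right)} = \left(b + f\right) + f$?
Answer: $146616$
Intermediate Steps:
$F{\left(b,f \right)} = b + 2 f$
$l = -24$ ($l = - 3 \left(4 + 2 \cdot 2\right) = - 3 \left(4 + 4\right) = \left(-3\right) 8 = -24$)
$I{\left(r,P \right)} = 24 - 24 r^{2}$ ($I{\left(r,P \right)} = \left(-1 + \left(r + 0\right)^{2}\right) \left(-24\right) = \left(-1 + r^{2}\right) \left(-24\right) = 24 - 24 r^{2}$)
$\left(-144 + I{\left(12,13 \right)}\right) \left(-41\right) = \left(-144 + \left(24 - 24 \cdot 12^{2}\right)\right) \left(-41\right) = \left(-144 + \left(24 - 3456\right)\right) \left(-41\right) = \left(-144 - 3432\right) \left(-41\right) = \left(-3576\right) \left(-41\right) = 146616$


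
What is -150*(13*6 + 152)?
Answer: -34500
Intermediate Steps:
-150*(13*6 + 152) = -150*(78 + 152) = -150*230 = -34500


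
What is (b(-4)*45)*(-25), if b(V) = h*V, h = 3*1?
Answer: 13500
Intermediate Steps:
h = 3
b(V) = 3*V
(b(-4)*45)*(-25) = ((3*(-4))*45)*(-25) = -12*45*(-25) = -540*(-25) = 13500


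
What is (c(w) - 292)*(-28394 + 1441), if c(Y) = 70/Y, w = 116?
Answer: 455532653/58 ≈ 7.8540e+6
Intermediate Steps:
(c(w) - 292)*(-28394 + 1441) = (70/116 - 292)*(-28394 + 1441) = (70*(1/116) - 292)*(-26953) = (35/58 - 292)*(-26953) = -16901/58*(-26953) = 455532653/58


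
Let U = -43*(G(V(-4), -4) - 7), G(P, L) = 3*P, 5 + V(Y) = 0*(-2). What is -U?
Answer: -946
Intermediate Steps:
V(Y) = -5 (V(Y) = -5 + 0*(-2) = -5 + 0 = -5)
U = 946 (U = -43*(3*(-5) - 7) = -43*(-15 - 7) = -43*(-22) = 946)
-U = -1*946 = -946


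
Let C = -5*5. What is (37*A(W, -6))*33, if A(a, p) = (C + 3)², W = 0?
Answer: 590964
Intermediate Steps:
C = -25
A(a, p) = 484 (A(a, p) = (-25 + 3)² = (-22)² = 484)
(37*A(W, -6))*33 = (37*484)*33 = 17908*33 = 590964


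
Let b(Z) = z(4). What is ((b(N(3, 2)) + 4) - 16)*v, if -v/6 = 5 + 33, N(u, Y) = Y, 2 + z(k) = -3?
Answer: 3876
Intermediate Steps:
z(k) = -5 (z(k) = -2 - 3 = -5)
b(Z) = -5
v = -228 (v = -6*(5 + 33) = -6*38 = -228)
((b(N(3, 2)) + 4) - 16)*v = ((-5 + 4) - 16)*(-228) = (-1 - 16)*(-228) = -17*(-228) = 3876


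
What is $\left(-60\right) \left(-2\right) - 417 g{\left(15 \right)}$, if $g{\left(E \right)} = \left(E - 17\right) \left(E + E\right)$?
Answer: $25140$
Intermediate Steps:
$g{\left(E \right)} = 2 E \left(-17 + E\right)$ ($g{\left(E \right)} = \left(-17 + E\right) 2 E = 2 E \left(-17 + E\right)$)
$\left(-60\right) \left(-2\right) - 417 g{\left(15 \right)} = \left(-60\right) \left(-2\right) - 417 \cdot 2 \cdot 15 \left(-17 + 15\right) = 120 - 417 \cdot 2 \cdot 15 \left(-2\right) = 120 - -25020 = 120 + 25020 = 25140$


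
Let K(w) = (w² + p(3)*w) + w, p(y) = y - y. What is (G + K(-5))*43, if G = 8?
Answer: 1204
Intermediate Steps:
p(y) = 0
K(w) = w + w² (K(w) = (w² + 0*w) + w = (w² + 0) + w = w² + w = w + w²)
(G + K(-5))*43 = (8 - 5*(1 - 5))*43 = (8 - 5*(-4))*43 = (8 + 20)*43 = 28*43 = 1204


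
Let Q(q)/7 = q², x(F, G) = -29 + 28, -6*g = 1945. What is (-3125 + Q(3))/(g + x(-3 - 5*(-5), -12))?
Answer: 18372/1951 ≈ 9.4167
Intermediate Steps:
g = -1945/6 (g = -⅙*1945 = -1945/6 ≈ -324.17)
x(F, G) = -1
Q(q) = 7*q²
(-3125 + Q(3))/(g + x(-3 - 5*(-5), -12)) = (-3125 + 7*3²)/(-1945/6 - 1) = (-3125 + 7*9)/(-1951/6) = (-3125 + 63)*(-6/1951) = -3062*(-6/1951) = 18372/1951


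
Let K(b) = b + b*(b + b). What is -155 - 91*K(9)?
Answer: -15716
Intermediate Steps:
K(b) = b + 2*b**2 (K(b) = b + b*(2*b) = b + 2*b**2)
-155 - 91*K(9) = -155 - 819*(1 + 2*9) = -155 - 819*(1 + 18) = -155 - 819*19 = -155 - 91*171 = -155 - 15561 = -15716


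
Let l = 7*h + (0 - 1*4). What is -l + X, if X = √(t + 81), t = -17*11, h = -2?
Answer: 18 + I*√106 ≈ 18.0 + 10.296*I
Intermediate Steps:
t = -187
l = -18 (l = 7*(-2) + (0 - 1*4) = -14 + (0 - 4) = -14 - 4 = -18)
X = I*√106 (X = √(-187 + 81) = √(-106) = I*√106 ≈ 10.296*I)
-l + X = -1*(-18) + I*√106 = 18 + I*√106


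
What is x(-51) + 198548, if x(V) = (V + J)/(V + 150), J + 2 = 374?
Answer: 6552191/33 ≈ 1.9855e+5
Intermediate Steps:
J = 372 (J = -2 + 374 = 372)
x(V) = (372 + V)/(150 + V) (x(V) = (V + 372)/(V + 150) = (372 + V)/(150 + V))
x(-51) + 198548 = (372 - 51)/(150 - 51) + 198548 = 321/99 + 198548 = (1/99)*321 + 198548 = 107/33 + 198548 = 6552191/33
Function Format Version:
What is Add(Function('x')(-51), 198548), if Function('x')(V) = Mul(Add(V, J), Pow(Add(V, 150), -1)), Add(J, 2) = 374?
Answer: Rational(6552191, 33) ≈ 1.9855e+5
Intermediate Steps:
J = 372 (J = Add(-2, 374) = 372)
Function('x')(V) = Mul(Pow(Add(150, V), -1), Add(372, V)) (Function('x')(V) = Mul(Add(V, 372), Pow(Add(V, 150), -1)) = Mul(Add(372, V), Pow(Add(150, V), -1)) = Mul(Pow(Add(150, V), -1), Add(372, V)))
Add(Function('x')(-51), 198548) = Add(Mul(Pow(Add(150, -51), -1), Add(372, -51)), 198548) = Add(Mul(Pow(99, -1), 321), 198548) = Add(Mul(Rational(1, 99), 321), 198548) = Add(Rational(107, 33), 198548) = Rational(6552191, 33)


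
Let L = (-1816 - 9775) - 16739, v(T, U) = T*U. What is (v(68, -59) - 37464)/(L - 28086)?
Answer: 10369/14104 ≈ 0.73518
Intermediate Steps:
L = -28330 (L = -11591 - 16739 = -28330)
(v(68, -59) - 37464)/(L - 28086) = (68*(-59) - 37464)/(-28330 - 28086) = (-4012 - 37464)/(-56416) = -41476*(-1/56416) = 10369/14104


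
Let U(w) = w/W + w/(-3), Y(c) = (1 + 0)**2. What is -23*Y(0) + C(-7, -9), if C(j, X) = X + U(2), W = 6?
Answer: -97/3 ≈ -32.333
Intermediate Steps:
Y(c) = 1 (Y(c) = 1**2 = 1)
U(w) = -w/6 (U(w) = w/6 + w/(-3) = w*(1/6) + w*(-1/3) = w/6 - w/3 = -w/6)
C(j, X) = -1/3 + X (C(j, X) = X - 1/6*2 = X - 1/3 = -1/3 + X)
-23*Y(0) + C(-7, -9) = -23*1 + (-1/3 - 9) = -23 - 28/3 = -97/3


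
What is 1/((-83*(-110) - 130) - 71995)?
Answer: -1/62995 ≈ -1.5874e-5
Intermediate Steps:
1/((-83*(-110) - 130) - 71995) = 1/((9130 - 130) - 71995) = 1/(9000 - 71995) = 1/(-62995) = -1/62995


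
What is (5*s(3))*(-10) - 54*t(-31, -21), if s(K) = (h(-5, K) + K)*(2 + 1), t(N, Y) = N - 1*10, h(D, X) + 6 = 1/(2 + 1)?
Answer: 2614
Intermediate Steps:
h(D, X) = -17/3 (h(D, X) = -6 + 1/(2 + 1) = -6 + 1/3 = -6 + ⅓ = -17/3)
t(N, Y) = -10 + N (t(N, Y) = N - 10 = -10 + N)
s(K) = -17 + 3*K (s(K) = (-17/3 + K)*(2 + 1) = (-17/3 + K)*3 = -17 + 3*K)
(5*s(3))*(-10) - 54*t(-31, -21) = (5*(-17 + 3*3))*(-10) - 54*(-10 - 31) = (5*(-17 + 9))*(-10) - 54*(-41) = (5*(-8))*(-10) + 2214 = -40*(-10) + 2214 = 400 + 2214 = 2614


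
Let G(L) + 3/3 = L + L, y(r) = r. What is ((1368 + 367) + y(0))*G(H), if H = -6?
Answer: -22555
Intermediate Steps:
G(L) = -1 + 2*L (G(L) = -1 + (L + L) = -1 + 2*L)
((1368 + 367) + y(0))*G(H) = ((1368 + 367) + 0)*(-1 + 2*(-6)) = (1735 + 0)*(-1 - 12) = 1735*(-13) = -22555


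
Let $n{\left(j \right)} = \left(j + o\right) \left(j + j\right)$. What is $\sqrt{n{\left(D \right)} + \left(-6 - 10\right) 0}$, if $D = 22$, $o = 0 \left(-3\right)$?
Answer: $22 \sqrt{2} \approx 31.113$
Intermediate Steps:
$o = 0$
$n{\left(j \right)} = 2 j^{2}$ ($n{\left(j \right)} = \left(j + 0\right) \left(j + j\right) = j 2 j = 2 j^{2}$)
$\sqrt{n{\left(D \right)} + \left(-6 - 10\right) 0} = \sqrt{2 \cdot 22^{2} + \left(-6 - 10\right) 0} = \sqrt{2 \cdot 484 - 0} = \sqrt{968 + 0} = \sqrt{968} = 22 \sqrt{2}$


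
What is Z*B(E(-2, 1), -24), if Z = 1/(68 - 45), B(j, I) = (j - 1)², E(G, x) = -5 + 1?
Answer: 25/23 ≈ 1.0870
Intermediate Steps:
E(G, x) = -4
B(j, I) = (-1 + j)²
Z = 1/23 ≈ 0.043478
Z*B(E(-2, 1), -24) = (-1 - 4)²/23 = (1/23)*(-5)² = (1/23)*25 = 25/23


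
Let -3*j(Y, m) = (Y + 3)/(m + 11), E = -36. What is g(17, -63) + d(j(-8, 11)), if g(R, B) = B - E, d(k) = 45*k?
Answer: -519/22 ≈ -23.591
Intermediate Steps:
j(Y, m) = -(3 + Y)/(3*(11 + m)) (j(Y, m) = -(Y + 3)/(3*(m + 11)) = -(3 + Y)/(3*(11 + m)))
g(R, B) = 36 + B (g(R, B) = B - 1*(-36) = B + 36 = 36 + B)
g(17, -63) + d(j(-8, 11)) = (36 - 63) + 45*((-3 - 1*(-8))/(3*(11 + 11))) = -27 + 45*((⅓)*(-3 + 8)/22) = -27 + 45*((⅓)*(1/22)*5) = -27 + 45*(5/66) = -27 + 75/22 = -519/22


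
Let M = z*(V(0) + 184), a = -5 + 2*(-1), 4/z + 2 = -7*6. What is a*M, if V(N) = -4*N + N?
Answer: 1288/11 ≈ 117.09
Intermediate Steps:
V(N) = -3*N
z = -1/11 (z = 4/(-2 - 7*6) = 4/(-2 - 42) = 4/(-44) = 4*(-1/44) = -1/11 ≈ -0.090909)
a = -7 (a = -5 - 2 = -7)
M = -184/11 (M = -(-3*0 + 184)/11 = -(0 + 184)/11 = -1/11*184 = -184/11 ≈ -16.727)
a*M = -7*(-184/11) = 1288/11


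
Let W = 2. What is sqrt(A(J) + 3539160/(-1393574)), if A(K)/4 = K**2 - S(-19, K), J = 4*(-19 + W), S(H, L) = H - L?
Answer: 2*sqrt(13141477569990)/53599 ≈ 135.27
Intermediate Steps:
J = -68 (J = 4*(-19 + 2) = 4*(-17) = -68)
A(K) = 76 + 4*K + 4*K**2 (A(K) = 4*(K**2 - (-19 - K)) = 4*(K**2 + (19 + K)) = 4*(19 + K + K**2) = 76 + 4*K + 4*K**2)
sqrt(A(J) + 3539160/(-1393574)) = sqrt((76 + 4*(-68) + 4*(-68)**2) + 3539160/(-1393574)) = sqrt((76 - 272 + 4*4624) + 3539160*(-1/1393574)) = sqrt((76 - 272 + 18496) - 1769580/696787) = sqrt(18300 - 1769580/696787) = sqrt(12749432520/696787) = 2*sqrt(13141477569990)/53599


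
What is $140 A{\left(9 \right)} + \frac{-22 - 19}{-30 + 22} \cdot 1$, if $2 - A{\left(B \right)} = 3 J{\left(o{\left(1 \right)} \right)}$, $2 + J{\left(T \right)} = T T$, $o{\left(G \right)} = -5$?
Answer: $- \frac{74999}{8} \approx -9374.9$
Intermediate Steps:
$J{\left(T \right)} = -2 + T^{2}$ ($J{\left(T \right)} = -2 + T T = -2 + T^{2}$)
$A{\left(B \right)} = -67$ ($A{\left(B \right)} = 2 - 3 \left(-2 + \left(-5\right)^{2}\right) = 2 - 3 \left(-2 + 25\right) = 2 - 3 \cdot 23 = 2 - 69 = -67$)
$140 A{\left(9 \right)} + \frac{-22 - 19}{-30 + 22} \cdot 1 = 140 \left(-67\right) + \frac{-22 - 19}{-30 + 22} \cdot 1 = -9380 + - \frac{41}{-8} \cdot 1 = -9380 + \left(-41\right) \left(- \frac{1}{8}\right) 1 = -9380 + \frac{41}{8} \cdot 1 = -9380 + \frac{41}{8} = - \frac{74999}{8}$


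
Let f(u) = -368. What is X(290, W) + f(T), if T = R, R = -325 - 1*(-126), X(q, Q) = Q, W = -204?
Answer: -572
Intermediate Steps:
R = -199 (R = -325 + 126 = -199)
T = -199
X(290, W) + f(T) = -204 - 368 = -572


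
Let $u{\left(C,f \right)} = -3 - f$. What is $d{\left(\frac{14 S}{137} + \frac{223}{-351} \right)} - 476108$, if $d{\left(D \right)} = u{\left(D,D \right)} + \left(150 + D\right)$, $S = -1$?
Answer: $-475961$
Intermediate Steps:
$d{\left(D \right)} = 147$ ($d{\left(D \right)} = \left(-3 - D\right) + \left(150 + D\right) = 147$)
$d{\left(\frac{14 S}{137} + \frac{223}{-351} \right)} - 476108 = 147 - 476108 = -475961$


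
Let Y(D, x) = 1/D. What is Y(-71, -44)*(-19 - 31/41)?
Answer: 810/2911 ≈ 0.27825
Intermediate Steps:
Y(-71, -44)*(-19 - 31/41) = (-19 - 31/41)/(-71) = -(-19 - 31*1/41)/71 = -(-19 - 31/41)/71 = -1/71*(-810/41) = 810/2911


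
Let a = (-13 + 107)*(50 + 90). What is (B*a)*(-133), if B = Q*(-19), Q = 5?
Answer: 166276600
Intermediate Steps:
B = -95 (B = 5*(-19) = -95)
a = 13160 (a = 94*140 = 13160)
(B*a)*(-133) = -95*13160*(-133) = -1250200*(-133) = 166276600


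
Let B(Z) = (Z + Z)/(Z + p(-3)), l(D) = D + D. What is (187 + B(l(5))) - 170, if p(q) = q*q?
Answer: 343/19 ≈ 18.053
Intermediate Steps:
l(D) = 2*D
p(q) = q²
B(Z) = 2*Z/(9 + Z) (B(Z) = (Z + Z)/(Z + (-3)²) = (2*Z)/(Z + 9) = (2*Z)/(9 + Z) = 2*Z/(9 + Z))
(187 + B(l(5))) - 170 = (187 + 2*(2*5)/(9 + 2*5)) - 170 = (187 + 2*10/(9 + 10)) - 170 = (187 + 2*10/19) - 170 = (187 + 2*10*(1/19)) - 170 = (187 + 20/19) - 170 = 3573/19 - 170 = 343/19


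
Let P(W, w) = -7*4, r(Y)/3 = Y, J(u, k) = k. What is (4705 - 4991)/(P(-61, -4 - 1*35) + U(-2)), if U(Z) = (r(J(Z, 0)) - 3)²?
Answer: 286/19 ≈ 15.053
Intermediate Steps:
r(Y) = 3*Y
U(Z) = 9 (U(Z) = (3*0 - 3)² = (0 - 3)² = (-3)² = 9)
P(W, w) = -28
(4705 - 4991)/(P(-61, -4 - 1*35) + U(-2)) = (4705 - 4991)/(-28 + 9) = -286/(-19) = -286*(-1/19) = 286/19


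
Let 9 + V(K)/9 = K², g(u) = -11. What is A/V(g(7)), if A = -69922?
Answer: -34961/504 ≈ -69.367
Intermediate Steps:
V(K) = -81 + 9*K²
A/V(g(7)) = -69922/(-81 + 9*(-11)²) = -69922/(-81 + 9*121) = -69922/(-81 + 1089) = -69922/1008 = -69922*1/1008 = -34961/504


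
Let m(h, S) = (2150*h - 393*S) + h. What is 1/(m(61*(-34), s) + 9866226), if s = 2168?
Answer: 1/4553028 ≈ 2.1963e-7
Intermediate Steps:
m(h, S) = -393*S + 2151*h (m(h, S) = (-393*S + 2150*h) + h = -393*S + 2151*h)
1/(m(61*(-34), s) + 9866226) = 1/((-393*2168 + 2151*(61*(-34))) + 9866226) = 1/((-852024 + 2151*(-2074)) + 9866226) = 1/((-852024 - 4461174) + 9866226) = 1/(-5313198 + 9866226) = 1/4553028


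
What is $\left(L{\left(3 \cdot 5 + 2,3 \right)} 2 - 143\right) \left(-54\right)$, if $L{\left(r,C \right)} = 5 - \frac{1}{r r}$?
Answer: $\frac{2075706}{289} \approx 7182.4$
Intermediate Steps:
$L{\left(r,C \right)} = 5 - \frac{1}{r^{2}}$
$\left(L{\left(3 \cdot 5 + 2,3 \right)} 2 - 143\right) \left(-54\right) = \left(\left(5 - \frac{1}{\left(3 \cdot 5 + 2\right)^{2}}\right) 2 - 143\right) \left(-54\right) = \left(\left(5 - \frac{1}{\left(15 + 2\right)^{2}}\right) 2 - 143\right) \left(-54\right) = \left(\left(5 - \frac{1}{289}\right) 2 - 143\right) \left(-54\right) = \left(\frac{1444}{289} \cdot 2 - 143\right) \left(-54\right) = \left(\frac{2888}{289} - 143\right) \left(-54\right) = \left(- \frac{38439}{289}\right) \left(-54\right) = \frac{2075706}{289}$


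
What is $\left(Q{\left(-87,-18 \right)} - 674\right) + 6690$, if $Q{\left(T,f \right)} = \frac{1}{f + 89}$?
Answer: $\frac{427137}{71} \approx 6016.0$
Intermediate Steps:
$Q{\left(T,f \right)} = \frac{1}{89 + f}$
$\left(Q{\left(-87,-18 \right)} - 674\right) + 6690 = \left(\frac{1}{89 - 18} - 674\right) + 6690 = \left(\frac{1}{71} - 674\right) + 6690 = - \frac{47853}{71} + 6690 = \frac{427137}{71}$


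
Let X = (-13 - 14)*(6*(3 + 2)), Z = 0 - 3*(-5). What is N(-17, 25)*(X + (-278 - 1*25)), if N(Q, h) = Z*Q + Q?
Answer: 302736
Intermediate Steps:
Z = 15 (Z = 0 + 15 = 15)
N(Q, h) = 16*Q (N(Q, h) = 15*Q + Q = 16*Q)
X = -810 (X = -162*5 = -27*30 = -810)
N(-17, 25)*(X + (-278 - 1*25)) = (16*(-17))*(-810 + (-278 - 1*25)) = -272*(-810 + (-278 - 25)) = -272*(-810 - 303) = -272*(-1113) = 302736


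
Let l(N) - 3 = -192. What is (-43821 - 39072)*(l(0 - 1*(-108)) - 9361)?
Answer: 791628150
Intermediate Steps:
l(N) = -189 (l(N) = 3 - 192 = -189)
(-43821 - 39072)*(l(0 - 1*(-108)) - 9361) = (-43821 - 39072)*(-189 - 9361) = -82893*(-9550) = 791628150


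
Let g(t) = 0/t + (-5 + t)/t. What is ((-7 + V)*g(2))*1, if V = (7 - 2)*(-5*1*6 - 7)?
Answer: 288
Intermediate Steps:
g(t) = (-5 + t)/t (g(t) = 0 + (-5 + t)/t = (-5 + t)/t)
V = -185 (V = 5*(-5*6 - 7) = 5*(-30 - 7) = 5*(-37) = -185)
((-7 + V)*g(2))*1 = ((-7 - 185)*((-5 + 2)/2))*1 = -96*(-3)*1 = -192*(-3/2)*1 = 288*1 = 288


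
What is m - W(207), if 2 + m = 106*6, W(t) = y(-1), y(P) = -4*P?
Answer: 630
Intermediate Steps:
W(t) = 4 (W(t) = -4*(-1) = 4)
m = 634 (m = -2 + 106*6 = -2 + 636 = 634)
m - W(207) = 634 - 1*4 = 634 - 4 = 630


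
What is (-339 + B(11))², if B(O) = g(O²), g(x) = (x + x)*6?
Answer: 1238769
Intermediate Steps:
g(x) = 12*x (g(x) = (2*x)*6 = 12*x)
B(O) = 12*O²
(-339 + B(11))² = (-339 + 12*11²)² = (-339 + 12*121)² = (-339 + 1452)² = 1113² = 1238769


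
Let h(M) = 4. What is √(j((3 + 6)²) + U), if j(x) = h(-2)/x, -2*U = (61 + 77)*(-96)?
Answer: 2*√134137/9 ≈ 81.388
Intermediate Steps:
U = 6624 (U = -(61 + 77)*(-96)/2 = -69*(-96) = -½*(-13248) = 6624)
j(x) = 4/x
√(j((3 + 6)²) + U) = √(4/((3 + 6)²) + 6624) = √(4/(9²) + 6624) = √(4/81 + 6624) = √(536548/81) = 2*√134137/9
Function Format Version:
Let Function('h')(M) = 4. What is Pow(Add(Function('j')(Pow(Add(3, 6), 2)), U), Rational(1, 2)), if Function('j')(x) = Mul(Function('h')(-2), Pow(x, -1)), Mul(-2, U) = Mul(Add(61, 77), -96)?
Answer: Mul(Rational(2, 9), Pow(134137, Rational(1, 2))) ≈ 81.388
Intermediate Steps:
U = 6624 (U = Mul(Rational(-1, 2), Mul(Add(61, 77), -96)) = Mul(Rational(-1, 2), Mul(138, -96)) = Mul(Rational(-1, 2), -13248) = 6624)
Function('j')(x) = Mul(4, Pow(x, -1))
Pow(Add(Function('j')(Pow(Add(3, 6), 2)), U), Rational(1, 2)) = Pow(Add(Mul(4, Pow(Pow(Add(3, 6), 2), -1)), 6624), Rational(1, 2)) = Pow(Add(Mul(4, Pow(Pow(9, 2), -1)), 6624), Rational(1, 2)) = Pow(Add(Mul(4, Pow(81, -1)), 6624), Rational(1, 2)) = Pow(Add(Mul(4, Rational(1, 81)), 6624), Rational(1, 2)) = Pow(Add(Rational(4, 81), 6624), Rational(1, 2)) = Pow(Rational(536548, 81), Rational(1, 2)) = Mul(Rational(2, 9), Pow(134137, Rational(1, 2)))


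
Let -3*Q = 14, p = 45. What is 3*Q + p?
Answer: 31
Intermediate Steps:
Q = -14/3 (Q = -⅓*14 = -14/3 ≈ -4.6667)
3*Q + p = 3*(-14/3) + 45 = -14 + 45 = 31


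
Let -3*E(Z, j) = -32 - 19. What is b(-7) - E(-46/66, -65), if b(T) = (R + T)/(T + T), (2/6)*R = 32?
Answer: -327/14 ≈ -23.357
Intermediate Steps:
R = 96 (R = 3*32 = 96)
E(Z, j) = 17 (E(Z, j) = -(-32 - 19)/3 = -1/3*(-51) = 17)
b(T) = (96 + T)/(2*T) (b(T) = (96 + T)/(T + T) = (96 + T)/((2*T)) = (96 + T)*(1/(2*T)) = (96 + T)/(2*T))
b(-7) - E(-46/66, -65) = (1/2)*(96 - 7)/(-7) - 1*17 = (1/2)*(-1/7)*89 - 17 = -89/14 - 17 = -327/14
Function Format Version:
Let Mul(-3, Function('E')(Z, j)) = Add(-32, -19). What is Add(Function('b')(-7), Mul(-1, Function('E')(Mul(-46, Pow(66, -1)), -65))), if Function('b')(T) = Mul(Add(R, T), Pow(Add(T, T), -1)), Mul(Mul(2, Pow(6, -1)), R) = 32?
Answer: Rational(-327, 14) ≈ -23.357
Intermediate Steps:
R = 96 (R = Mul(3, 32) = 96)
Function('E')(Z, j) = 17 (Function('E')(Z, j) = Mul(Rational(-1, 3), Add(-32, -19)) = Mul(Rational(-1, 3), -51) = 17)
Function('b')(T) = Mul(Rational(1, 2), Pow(T, -1), Add(96, T)) (Function('b')(T) = Mul(Add(96, T), Pow(Add(T, T), -1)) = Mul(Add(96, T), Pow(Mul(2, T), -1)) = Mul(Add(96, T), Mul(Rational(1, 2), Pow(T, -1))) = Mul(Rational(1, 2), Pow(T, -1), Add(96, T)))
Add(Function('b')(-7), Mul(-1, Function('E')(Mul(-46, Pow(66, -1)), -65))) = Add(Mul(Rational(1, 2), Pow(-7, -1), Add(96, -7)), Mul(-1, 17)) = Add(Mul(Rational(1, 2), Rational(-1, 7), 89), -17) = Add(Rational(-89, 14), -17) = Rational(-327, 14)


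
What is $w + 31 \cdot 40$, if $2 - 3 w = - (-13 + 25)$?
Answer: $\frac{3734}{3} \approx 1244.7$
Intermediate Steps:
$w = \frac{14}{3}$ ($w = \frac{2}{3} - \frac{\left(-1\right) \left(-13 + 25\right)}{3} = \frac{2}{3} - \frac{\left(-1\right) 12}{3} = \frac{2}{3} - -4 = \frac{2}{3} + 4 = \frac{14}{3} \approx 4.6667$)
$w + 31 \cdot 40 = \frac{14}{3} + 31 \cdot 40 = \frac{14}{3} + 1240 = \frac{3734}{3}$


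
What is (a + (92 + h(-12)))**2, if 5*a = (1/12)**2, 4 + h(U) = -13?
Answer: 2916108001/518400 ≈ 5625.2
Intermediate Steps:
h(U) = -17 (h(U) = -4 - 13 = -17)
a = 1/720 (a = (1/12)**2/5 = (1/5)*(1/144) = 1/720 ≈ 0.0013889)
(a + (92 + h(-12)))**2 = (1/720 + (92 - 17))**2 = (1/720 + 75)**2 = (54001/720)**2 = 2916108001/518400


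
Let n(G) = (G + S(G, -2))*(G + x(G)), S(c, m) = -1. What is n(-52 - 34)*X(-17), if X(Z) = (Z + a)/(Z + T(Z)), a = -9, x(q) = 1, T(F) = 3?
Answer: 96135/7 ≈ 13734.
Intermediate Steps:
n(G) = (1 + G)*(-1 + G) (n(G) = (G - 1)*(G + 1) = (-1 + G)*(1 + G) = (1 + G)*(-1 + G))
X(Z) = (-9 + Z)/(3 + Z) (X(Z) = (Z - 9)/(Z + 3) = (-9 + Z)/(3 + Z))
n(-52 - 34)*X(-17) = (-1 + (-52 - 34)²)*((-9 - 17)/(3 - 17)) = (-1 + (-86)²)*(-26/(-14)) = (-1 + 7396)*(-1/14*(-26)) = 7395*(13/7) = 96135/7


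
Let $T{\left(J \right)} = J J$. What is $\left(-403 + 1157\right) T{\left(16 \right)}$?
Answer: $193024$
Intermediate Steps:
$T{\left(J \right)} = J^{2}$
$\left(-403 + 1157\right) T{\left(16 \right)} = \left(-403 + 1157\right) 16^{2} = 754 \cdot 256 = 193024$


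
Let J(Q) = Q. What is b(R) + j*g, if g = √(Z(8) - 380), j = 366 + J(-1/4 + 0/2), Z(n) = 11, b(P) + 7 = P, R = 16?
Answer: 9 + 4389*I*√41/4 ≈ 9.0 + 7025.8*I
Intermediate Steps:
b(P) = -7 + P
j = 1463/4 (j = 366 + (-1/4 + 0/2) = 366 + (-1*¼ + 0*(½)) = 366 + (-¼ + 0) = 366 - ¼ = 1463/4 ≈ 365.75)
g = 3*I*√41 (g = √(11 - 380) = √(-369) = 3*I*√41 ≈ 19.209*I)
b(R) + j*g = (-7 + 16) + 1463*(3*I*√41)/4 = 9 + 4389*I*√41/4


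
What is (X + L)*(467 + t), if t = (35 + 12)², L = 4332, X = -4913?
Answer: -1554756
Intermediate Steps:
t = 2209 (t = 47² = 2209)
(X + L)*(467 + t) = (-4913 + 4332)*(467 + 2209) = -581*2676 = -1554756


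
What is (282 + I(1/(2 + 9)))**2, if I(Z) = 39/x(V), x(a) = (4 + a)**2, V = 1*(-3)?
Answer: 103041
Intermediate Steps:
V = -3
I(Z) = 39 (I(Z) = 39/((4 - 3)**2) = 39/(1**2) = 39/1 = 39*1 = 39)
(282 + I(1/(2 + 9)))**2 = (282 + 39)**2 = 321**2 = 103041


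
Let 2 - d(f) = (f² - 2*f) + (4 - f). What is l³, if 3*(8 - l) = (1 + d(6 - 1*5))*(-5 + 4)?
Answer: 15625/27 ≈ 578.70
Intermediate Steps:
d(f) = -2 - f² + 3*f (d(f) = 2 - ((f² - 2*f) + (4 - f)) = 2 - (4 + f² - 3*f) = 2 + (-4 - f² + 3*f) = -2 - f² + 3*f)
l = 25/3 (l = 8 - (1 + (-2 - (6 - 1*5)² + 3*(6 - 1*5)))*(-5 + 4)/3 = 8 - (1 + (-2 - (6 - 5)² + 3*(6 - 5)))*(-1)/3 = 8 - (1 + (-2 - 1*1² + 3*1))*(-1)/3 = 8 - (1 + (-2 - 1*1 + 3))*(-1)/3 = 8 - (1 + (-2 - 1 + 3))*(-1)/3 = 8 - (1 + 0)*(-1)/3 = 8 - (-1)/3 = 8 - ⅓*(-1) = 8 + ⅓ = 25/3 ≈ 8.3333)
l³ = (25/3)³ = 15625/27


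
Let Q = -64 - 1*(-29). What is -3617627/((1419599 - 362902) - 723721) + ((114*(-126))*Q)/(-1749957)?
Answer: -114001614847/10222696176 ≈ -11.152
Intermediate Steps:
Q = -35 (Q = -64 + 29 = -35)
-3617627/((1419599 - 362902) - 723721) + ((114*(-126))*Q)/(-1749957) = -3617627/((1419599 - 362902) - 723721) + ((114*(-126))*(-35))/(-1749957) = -3617627/(1056697 - 723721) - 14364*(-35)*(-1/1749957) = -3617627/332976 + 502740*(-1/1749957) = -3617627*1/332976 - 8820/30701 = -3617627/332976 - 8820/30701 = -114001614847/10222696176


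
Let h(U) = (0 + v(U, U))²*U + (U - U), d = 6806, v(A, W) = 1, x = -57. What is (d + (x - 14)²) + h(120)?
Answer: 11967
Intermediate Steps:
h(U) = U (h(U) = (0 + 1)²*U + (U - U) = 1²*U + 0 = 1*U + 0 = U + 0 = U)
(d + (x - 14)²) + h(120) = (6806 + (-57 - 14)²) + 120 = (6806 + (-71)²) + 120 = (6806 + 5041) + 120 = 11847 + 120 = 11967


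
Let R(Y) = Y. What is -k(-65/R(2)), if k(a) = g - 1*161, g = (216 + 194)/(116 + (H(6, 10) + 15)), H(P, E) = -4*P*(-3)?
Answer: 32273/203 ≈ 158.98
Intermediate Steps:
H(P, E) = 12*P
g = 410/203 (g = (216 + 194)/(116 + (12*6 + 15)) = 410/(116 + (72 + 15)) = 410/(116 + 87) = 410/203 ≈ 2.0197)
k(a) = -32273/203 (k(a) = 410/203 - 1*161 = 410/203 - 161 = -32273/203)
-k(-65/R(2)) = -1*(-32273/203) = 32273/203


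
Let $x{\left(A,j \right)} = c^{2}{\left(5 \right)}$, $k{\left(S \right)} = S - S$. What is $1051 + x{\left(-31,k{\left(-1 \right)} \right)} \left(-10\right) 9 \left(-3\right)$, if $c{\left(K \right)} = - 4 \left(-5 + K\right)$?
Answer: $1051$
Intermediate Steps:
$k{\left(S \right)} = 0$
$c{\left(K \right)} = 20 - 4 K$
$x{\left(A,j \right)} = 0$ ($x{\left(A,j \right)} = \left(20 - 20\right)^{2} = 0^{2} = 0$)
$1051 + x{\left(-31,k{\left(-1 \right)} \right)} \left(-10\right) 9 \left(-3\right) = 1051 + 0 \left(-10\right) 9 \left(-3\right) = 1051 + 0 \left(\left(-90\right) \left(-3\right)\right) = 1051 + 0 \cdot 270 = 1051 + 0 = 1051$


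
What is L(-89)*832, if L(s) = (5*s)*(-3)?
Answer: 1110720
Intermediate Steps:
L(s) = -15*s
L(-89)*832 = -15*(-89)*832 = 1335*832 = 1110720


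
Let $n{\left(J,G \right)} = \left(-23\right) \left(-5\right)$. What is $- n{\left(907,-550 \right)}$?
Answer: $-115$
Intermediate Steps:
$n{\left(J,G \right)} = 115$
$- n{\left(907,-550 \right)} = \left(-1\right) 115 = -115$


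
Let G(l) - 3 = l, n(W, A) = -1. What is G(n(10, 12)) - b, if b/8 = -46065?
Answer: 368522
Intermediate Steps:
b = -368520 (b = 8*(-46065) = -368520)
G(l) = 3 + l
G(n(10, 12)) - b = (3 - 1) - 1*(-368520) = 2 + 368520 = 368522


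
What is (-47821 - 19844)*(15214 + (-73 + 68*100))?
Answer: -1484637765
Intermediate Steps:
(-47821 - 19844)*(15214 + (-73 + 68*100)) = -67665*(15214 + (-73 + 6800)) = -67665*(15214 + 6727) = -67665*21941 = -1484637765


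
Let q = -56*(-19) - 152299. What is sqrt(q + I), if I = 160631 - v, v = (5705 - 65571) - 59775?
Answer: sqrt(129037) ≈ 359.22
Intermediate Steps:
v = -119641 (v = -59866 - 59775 = -119641)
q = -151235 (q = 1064 - 152299 = -151235)
I = 280272 (I = 160631 - 1*(-119641) = 160631 + 119641 = 280272)
sqrt(q + I) = sqrt(-151235 + 280272) = sqrt(129037)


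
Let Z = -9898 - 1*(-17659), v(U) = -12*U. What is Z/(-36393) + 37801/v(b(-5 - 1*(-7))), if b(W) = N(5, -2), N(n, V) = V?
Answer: 458501843/291144 ≈ 1574.8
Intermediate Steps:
b(W) = -2
Z = 7761 (Z = -9898 + 17659 = 7761)
Z/(-36393) + 37801/v(b(-5 - 1*(-7))) = 7761/(-36393) + 37801/((-12*(-2))) = 7761*(-1/36393) + 37801/24 = -2587/12131 + 37801*(1/24) = -2587/12131 + 37801/24 = 458501843/291144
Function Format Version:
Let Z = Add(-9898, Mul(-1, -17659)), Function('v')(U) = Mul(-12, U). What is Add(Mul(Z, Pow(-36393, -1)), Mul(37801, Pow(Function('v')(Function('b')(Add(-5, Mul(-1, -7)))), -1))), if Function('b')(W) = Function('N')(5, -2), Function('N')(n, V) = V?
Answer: Rational(458501843, 291144) ≈ 1574.8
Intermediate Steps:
Function('b')(W) = -2
Z = 7761 (Z = Add(-9898, 17659) = 7761)
Add(Mul(Z, Pow(-36393, -1)), Mul(37801, Pow(Function('v')(Function('b')(Add(-5, Mul(-1, -7)))), -1))) = Add(Mul(7761, Pow(-36393, -1)), Mul(37801, Pow(Mul(-12, -2), -1))) = Add(Mul(7761, Rational(-1, 36393)), Mul(37801, Pow(24, -1))) = Add(Rational(-2587, 12131), Mul(37801, Rational(1, 24))) = Add(Rational(-2587, 12131), Rational(37801, 24)) = Rational(458501843, 291144)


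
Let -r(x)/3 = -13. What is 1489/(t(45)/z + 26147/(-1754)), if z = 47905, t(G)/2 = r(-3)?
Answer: -9624136610/96341171 ≈ -99.896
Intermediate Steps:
r(x) = 39 (r(x) = -3*(-13) = 39)
t(G) = 78 (t(G) = 2*39 = 78)
1489/(t(45)/z + 26147/(-1754)) = 1489/(78/47905 + 26147/(-1754)) = 1489/(78*(1/47905) + 26147*(-1/1754)) = 1489/(6/3685 - 26147/1754) = 1489/(-96341171/6463490) = 1489*(-6463490/96341171) = -9624136610/96341171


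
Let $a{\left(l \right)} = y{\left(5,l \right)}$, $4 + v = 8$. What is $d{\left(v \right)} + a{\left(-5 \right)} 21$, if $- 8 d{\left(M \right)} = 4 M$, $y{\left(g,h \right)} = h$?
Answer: $-107$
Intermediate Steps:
$v = 4$ ($v = -4 + 8 = 4$)
$a{\left(l \right)} = l$
$d{\left(M \right)} = - \frac{M}{2}$ ($d{\left(M \right)} = - \frac{4 M}{8} = - \frac{M}{2}$)
$d{\left(v \right)} + a{\left(-5 \right)} 21 = \left(- \frac{1}{2}\right) 4 - 105 = -2 - 105 = -107$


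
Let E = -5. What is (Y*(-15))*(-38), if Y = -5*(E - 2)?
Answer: 19950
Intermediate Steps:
Y = 35 (Y = -5*(-5 - 2) = -5*(-7) = 35)
(Y*(-15))*(-38) = (35*(-15))*(-38) = -525*(-38) = 19950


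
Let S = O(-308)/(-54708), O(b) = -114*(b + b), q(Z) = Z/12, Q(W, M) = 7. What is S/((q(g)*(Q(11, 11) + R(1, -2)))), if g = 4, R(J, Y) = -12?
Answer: 17556/22795 ≈ 0.77017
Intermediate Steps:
q(Z) = Z/12 (q(Z) = Z*(1/12) = Z/12)
O(b) = -228*b
S = -5852/4559 (S = -228*(-308)/(-54708) = 70224*(-1/54708) = -5852/4559 ≈ -1.2836)
S/((q(g)*(Q(11, 11) + R(1, -2)))) = -5852*3/(7 - 12)/4559 = -5852/(4559*((⅓)*(-5))) = -5852/(4559*(-5/3)) = -5852/4559*(-⅗) = 17556/22795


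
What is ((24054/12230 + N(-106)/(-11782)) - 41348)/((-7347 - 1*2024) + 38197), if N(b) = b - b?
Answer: -252830993/176270990 ≈ -1.4343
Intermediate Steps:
N(b) = 0
((24054/12230 + N(-106)/(-11782)) - 41348)/((-7347 - 1*2024) + 38197) = ((24054/12230 + 0/(-11782)) - 41348)/((-7347 - 1*2024) + 38197) = ((24054*(1/12230) + 0*(-1/11782)) - 41348)/((-7347 - 2024) + 38197) = ((12027/6115 + 0) - 41348)/(-9371 + 38197) = (12027/6115 - 41348)/28826 = -252830993/6115*1/28826 = -252830993/176270990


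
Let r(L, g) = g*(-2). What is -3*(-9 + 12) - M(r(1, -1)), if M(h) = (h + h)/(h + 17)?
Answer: -175/19 ≈ -9.2105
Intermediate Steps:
r(L, g) = -2*g
M(h) = 2*h/(17 + h) (M(h) = (2*h)/(17 + h) = 2*h/(17 + h))
-3*(-9 + 12) - M(r(1, -1)) = -3*(-9 + 12) - 2*(-2*(-1))/(17 - 2*(-1)) = -3*3 - 2*2/(17 + 2) = -9 - 2*2/19 = -9 - 1*4/19 = -9 - 4/19 = -175/19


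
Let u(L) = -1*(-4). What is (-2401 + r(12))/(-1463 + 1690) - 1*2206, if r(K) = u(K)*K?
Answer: -503115/227 ≈ -2216.4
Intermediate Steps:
u(L) = 4
r(K) = 4*K
(-2401 + r(12))/(-1463 + 1690) - 1*2206 = (-2401 + 4*12)/(-1463 + 1690) - 1*2206 = (-2401 + 48)/227 - 2206 = -2353*1/227 - 2206 = -2353/227 - 2206 = -503115/227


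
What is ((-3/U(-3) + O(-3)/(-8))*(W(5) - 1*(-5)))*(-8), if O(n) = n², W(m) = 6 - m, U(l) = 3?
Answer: 102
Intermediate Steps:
((-3/U(-3) + O(-3)/(-8))*(W(5) - 1*(-5)))*(-8) = ((-3/3 + (-3)²/(-8))*((6 - 1*5) - 1*(-5)))*(-8) = ((-3*⅓ + 9*(-⅛))*((6 - 5) + 5))*(-8) = ((-1 - 9/8)*(1 + 5))*(-8) = -17/8*6*(-8) = -51/4*(-8) = 102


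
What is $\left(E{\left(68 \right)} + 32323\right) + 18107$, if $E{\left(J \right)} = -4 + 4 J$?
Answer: $50698$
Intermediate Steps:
$\left(E{\left(68 \right)} + 32323\right) + 18107 = \left(\left(-4 + 4 \cdot 68\right) + 32323\right) + 18107 = \left(\left(-4 + 272\right) + 32323\right) + 18107 = \left(268 + 32323\right) + 18107 = 32591 + 18107 = 50698$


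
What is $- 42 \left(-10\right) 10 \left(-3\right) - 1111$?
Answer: $-13711$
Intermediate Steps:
$- 42 \left(-10\right) 10 \left(-3\right) - 1111 = - 42 \left(\left(-100\right) \left(-3\right)\right) - 1111 = \left(-42\right) 300 - 1111 = -12600 - 1111 = -13711$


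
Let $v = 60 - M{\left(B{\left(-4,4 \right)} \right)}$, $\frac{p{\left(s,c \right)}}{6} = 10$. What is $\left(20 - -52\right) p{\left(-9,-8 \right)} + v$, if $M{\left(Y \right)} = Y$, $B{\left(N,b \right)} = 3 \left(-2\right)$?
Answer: $4386$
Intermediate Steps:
$p{\left(s,c \right)} = 60$ ($p{\left(s,c \right)} = 6 \cdot 10 = 60$)
$B{\left(N,b \right)} = -6$
$v = 66$ ($v = 60 - -6 = 60 + 6 = 66$)
$\left(20 - -52\right) p{\left(-9,-8 \right)} + v = \left(20 - -52\right) 60 + 66 = \left(20 + 52\right) 60 + 66 = 72 \cdot 60 + 66 = 4320 + 66 = 4386$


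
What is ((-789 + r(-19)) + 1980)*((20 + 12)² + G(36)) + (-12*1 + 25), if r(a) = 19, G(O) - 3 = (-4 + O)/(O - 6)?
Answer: 3731921/3 ≈ 1.2440e+6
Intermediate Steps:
G(O) = 3 + (-4 + O)/(-6 + O) (G(O) = 3 + (-4 + O)/(O - 6) = 3 + (-4 + O)/(-6 + O))
((-789 + r(-19)) + 1980)*((20 + 12)² + G(36)) + (-12*1 + 25) = ((-789 + 19) + 1980)*((20 + 12)² + 2*(-11 + 2*36)/(-6 + 36)) + (-12*1 + 25) = (-770 + 1980)*(32² + 2*(-11 + 72)/30) + (-12 + 25) = 1210*(1024 + 2*(1/30)*61) + 13 = 1210*(1024 + 61/15) + 13 = 1210*(15421/15) + 13 = 3731882/3 + 13 = 3731921/3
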